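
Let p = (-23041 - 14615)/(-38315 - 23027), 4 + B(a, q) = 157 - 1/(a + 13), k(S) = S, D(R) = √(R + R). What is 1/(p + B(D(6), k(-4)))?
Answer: 5668808704811/870338232405493 - 940710241*√3/1740676464810986 ≈ 0.0065124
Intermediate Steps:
D(R) = √2*√R (D(R) = √(2*R) = √2*√R)
B(a, q) = 153 - 1/(13 + a) (B(a, q) = -4 + (157 - 1/(a + 13)) = -4 + (157 - 1/(13 + a)) = 153 - 1/(13 + a))
p = 18828/30671 (p = -37656/(-61342) = -37656*(-1/61342) = 18828/30671 ≈ 0.61387)
1/(p + B(D(6), k(-4))) = 1/(18828/30671 + (1988 + 153*(√2*√6))/(13 + √2*√6)) = 1/(18828/30671 + (1988 + 153*(2*√3))/(13 + 2*√3)) = 1/(18828/30671 + (1988 + 306*√3)/(13 + 2*√3))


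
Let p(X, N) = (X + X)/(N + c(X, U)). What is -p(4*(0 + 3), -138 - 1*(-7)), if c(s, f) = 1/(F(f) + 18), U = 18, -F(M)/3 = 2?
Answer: 288/1571 ≈ 0.18332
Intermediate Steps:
F(M) = -6 (F(M) = -3*2 = -6)
c(s, f) = 1/12 (c(s, f) = 1/(-6 + 18) = 1/12)
p(X, N) = 2*X/(1/12 + N) (p(X, N) = (X + X)/(N + 1/12) = (2*X)/(1/12 + N) = 2*X/(1/12 + N))
-p(4*(0 + 3), -138 - 1*(-7)) = -24*4*(0 + 3)/(1 + 12*(-138 - 1*(-7))) = -24*4*3/(1 + 12*(-138 + 7)) = -24*12/(1 + 12*(-131)) = -24*12/(1 - 1572) = -24*12/(-1571) = -24*12*(-1)/1571 = -1*(-288/1571) = 288/1571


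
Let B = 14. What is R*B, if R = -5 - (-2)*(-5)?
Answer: -210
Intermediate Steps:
R = -15 (R = -5 - 1*10 = -5 - 10 = -15)
R*B = -15*14 = -210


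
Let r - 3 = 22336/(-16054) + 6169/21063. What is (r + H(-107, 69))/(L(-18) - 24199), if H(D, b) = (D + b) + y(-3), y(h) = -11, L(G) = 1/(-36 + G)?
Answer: 410702094/211017425801 ≈ 0.0019463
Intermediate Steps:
r = 921218/484449 (r = 3 + (22336/(-16054) + 6169/21063) = 3 + (22336*(-1/16054) + 6169*(1/21063)) = 3 + (-32/23 + 6169/21063) = 3 - 532129/484449 = 921218/484449 ≈ 1.9016)
H(D, b) = -11 + D + b (H(D, b) = (D + b) - 11 = -11 + D + b)
(r + H(-107, 69))/(L(-18) - 24199) = (921218/484449 + (-11 - 107 + 69))/(1/(-36 - 18) - 24199) = (921218/484449 - 49)/(1/(-54) - 24199) = -22816783/(484449*(-1/54 - 24199)) = -22816783/(484449*(-1306747/54)) = -22816783/484449*(-54/1306747) = 410702094/211017425801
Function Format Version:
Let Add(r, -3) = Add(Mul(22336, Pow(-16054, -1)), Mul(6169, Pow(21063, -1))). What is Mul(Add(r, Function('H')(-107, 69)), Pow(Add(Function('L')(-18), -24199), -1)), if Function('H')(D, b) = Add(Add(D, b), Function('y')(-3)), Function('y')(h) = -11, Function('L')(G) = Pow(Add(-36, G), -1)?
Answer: Rational(410702094, 211017425801) ≈ 0.0019463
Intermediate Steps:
r = Rational(921218, 484449) (r = Add(3, Add(Mul(22336, Pow(-16054, -1)), Mul(6169, Pow(21063, -1)))) = Add(3, Add(Mul(22336, Rational(-1, 16054)), Mul(6169, Rational(1, 21063)))) = Add(3, Add(Rational(-32, 23), Rational(6169, 21063))) = Add(3, Rational(-532129, 484449)) = Rational(921218, 484449) ≈ 1.9016)
Function('H')(D, b) = Add(-11, D, b) (Function('H')(D, b) = Add(Add(D, b), -11) = Add(-11, D, b))
Mul(Add(r, Function('H')(-107, 69)), Pow(Add(Function('L')(-18), -24199), -1)) = Mul(Add(Rational(921218, 484449), Add(-11, -107, 69)), Pow(Add(Pow(Add(-36, -18), -1), -24199), -1)) = Mul(Add(Rational(921218, 484449), -49), Pow(Add(Pow(-54, -1), -24199), -1)) = Mul(Rational(-22816783, 484449), Pow(Add(Rational(-1, 54), -24199), -1)) = Mul(Rational(-22816783, 484449), Pow(Rational(-1306747, 54), -1)) = Mul(Rational(-22816783, 484449), Rational(-54, 1306747)) = Rational(410702094, 211017425801)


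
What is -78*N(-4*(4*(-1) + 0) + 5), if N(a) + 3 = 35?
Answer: -2496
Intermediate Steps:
N(a) = 32 (N(a) = -3 + 35 = 32)
-78*N(-4*(4*(-1) + 0) + 5) = -78*32 = -2496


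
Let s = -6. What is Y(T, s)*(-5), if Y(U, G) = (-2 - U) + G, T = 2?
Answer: 50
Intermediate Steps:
Y(U, G) = -2 + G - U
Y(T, s)*(-5) = (-2 - 6 - 1*2)*(-5) = (-2 - 6 - 2)*(-5) = -10*(-5) = 50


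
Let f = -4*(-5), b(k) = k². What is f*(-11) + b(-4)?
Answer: -204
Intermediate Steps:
f = 20
f*(-11) + b(-4) = 20*(-11) + (-4)² = -220 + 16 = -204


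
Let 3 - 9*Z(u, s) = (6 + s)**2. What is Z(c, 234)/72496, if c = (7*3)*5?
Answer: -19199/217488 ≈ -0.088276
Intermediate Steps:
c = 105 (c = 21*5 = 105)
Z(u, s) = 1/3 - (6 + s)**2/9
Z(c, 234)/72496 = (1/3 - (6 + 234)**2/9)/72496 = (1/3 - 1/9*240**2)*(1/72496) = (1/3 - 1/9*57600)*(1/72496) = (1/3 - 6400)*(1/72496) = -19199/3*1/72496 = -19199/217488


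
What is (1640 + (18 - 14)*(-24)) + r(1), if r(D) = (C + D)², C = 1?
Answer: 1548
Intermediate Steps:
r(D) = (1 + D)²
(1640 + (18 - 14)*(-24)) + r(1) = (1640 + (18 - 14)*(-24)) + (1 + 1)² = (1640 + 4*(-24)) + 2² = (1640 - 96) + 4 = 1544 + 4 = 1548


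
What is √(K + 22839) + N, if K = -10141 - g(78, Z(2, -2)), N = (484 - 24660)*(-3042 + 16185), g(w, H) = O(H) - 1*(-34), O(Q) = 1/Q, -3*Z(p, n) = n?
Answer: -317745168 + 5*√2026/2 ≈ -3.1775e+8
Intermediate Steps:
Z(p, n) = -n/3
g(w, H) = 34 + 1/H (g(w, H) = 1/H - 1*(-34) = 1/H + 34 = 34 + 1/H)
N = -317745168 (N = -24176*13143 = -317745168)
K = -20353/2 (K = -10141 - (34 + 1/(-⅓*(-2))) = -10141 - (34 + 1/(⅔)) = -10141 - (34 + 3/2) = -10141 - 1*71/2 = -10141 - 71/2 = -20353/2 ≈ -10177.)
√(K + 22839) + N = √(-20353/2 + 22839) - 317745168 = √(25325/2) - 317745168 = 5*√2026/2 - 317745168 = -317745168 + 5*√2026/2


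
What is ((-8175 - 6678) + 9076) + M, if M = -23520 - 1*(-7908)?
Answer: -21389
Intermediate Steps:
M = -15612 (M = -23520 + 7908 = -15612)
((-8175 - 6678) + 9076) + M = ((-8175 - 6678) + 9076) - 15612 = (-14853 + 9076) - 15612 = -5777 - 15612 = -21389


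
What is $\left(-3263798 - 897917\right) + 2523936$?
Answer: $-1637779$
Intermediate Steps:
$\left(-3263798 - 897917\right) + 2523936 = -4161715 + 2523936 = -1637779$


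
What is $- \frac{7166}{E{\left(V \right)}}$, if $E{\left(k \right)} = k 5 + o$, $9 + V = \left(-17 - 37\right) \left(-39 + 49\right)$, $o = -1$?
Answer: $\frac{3583}{1373} \approx 2.6096$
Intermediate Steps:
$V = -549$ ($V = -9 + \left(-17 - 37\right) \left(-39 + 49\right) = -9 - 540 = -549$)
$E{\left(k \right)} = -1 + 5 k$ ($E{\left(k \right)} = k 5 - 1 = 5 k - 1 = -1 + 5 k$)
$- \frac{7166}{E{\left(V \right)}} = - \frac{7166}{-1 + 5 \left(-549\right)} = - \frac{7166}{-1 - 2745} = - \frac{7166}{-2746} = \left(-7166\right) \left(- \frac{1}{2746}\right) = \frac{3583}{1373}$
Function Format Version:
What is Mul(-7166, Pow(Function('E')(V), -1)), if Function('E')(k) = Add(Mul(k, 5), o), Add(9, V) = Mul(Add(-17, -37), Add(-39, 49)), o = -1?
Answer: Rational(3583, 1373) ≈ 2.6096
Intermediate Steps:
V = -549 (V = Add(-9, Mul(Add(-17, -37), Add(-39, 49))) = Add(-9, Mul(-54, 10)) = Add(-9, -540) = -549)
Function('E')(k) = Add(-1, Mul(5, k)) (Function('E')(k) = Add(Mul(k, 5), -1) = Add(Mul(5, k), -1) = Add(-1, Mul(5, k)))
Mul(-7166, Pow(Function('E')(V), -1)) = Mul(-7166, Pow(Add(-1, Mul(5, -549)), -1)) = Mul(-7166, Pow(Add(-1, -2745), -1)) = Mul(-7166, Pow(-2746, -1)) = Mul(-7166, Rational(-1, 2746)) = Rational(3583, 1373)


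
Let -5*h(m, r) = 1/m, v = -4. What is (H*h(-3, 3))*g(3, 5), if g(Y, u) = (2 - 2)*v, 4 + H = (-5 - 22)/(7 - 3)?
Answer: 0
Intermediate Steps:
H = -43/4 (H = -4 + (-5 - 22)/(7 - 3) = -4 - 27/4 = -43/4 ≈ -10.750)
g(Y, u) = 0 (g(Y, u) = (2 - 2)*(-4) = 0*(-4) = 0)
h(m, r) = -1/(5*m)
(H*h(-3, 3))*g(3, 5) = -(-43)/(20*(-3))*0 = -(-43)*(-1)/(20*3)*0 = -43/4*1/15*0 = -43/60*0 = 0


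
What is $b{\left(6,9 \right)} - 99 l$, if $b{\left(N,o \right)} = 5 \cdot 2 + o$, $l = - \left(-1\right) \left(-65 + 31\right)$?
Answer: $3385$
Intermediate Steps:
$l = -34$ ($l = - \left(-1\right) \left(-34\right) = \left(-1\right) 34 = -34$)
$b{\left(N,o \right)} = 10 + o$
$b{\left(6,9 \right)} - 99 l = \left(10 + 9\right) - -3366 = 19 + 3366 = 3385$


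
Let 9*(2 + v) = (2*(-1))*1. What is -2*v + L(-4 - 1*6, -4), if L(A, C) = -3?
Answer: 13/9 ≈ 1.4444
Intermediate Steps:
v = -20/9 (v = -2 + ((2*(-1))*1)/9 = -2 + (-2*1)/9 = -2 + (1/9)*(-2) = -2 - 2/9 = -20/9 ≈ -2.2222)
-2*v + L(-4 - 1*6, -4) = -2*(-20/9) - 3 = 40/9 - 3 = 13/9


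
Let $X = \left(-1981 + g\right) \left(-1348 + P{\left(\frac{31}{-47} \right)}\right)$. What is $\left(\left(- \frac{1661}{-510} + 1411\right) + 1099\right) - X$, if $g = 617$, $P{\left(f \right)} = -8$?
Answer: $- \frac{942006079}{510} \approx -1.8471 \cdot 10^{6}$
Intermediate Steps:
$X = 1849584$ ($X = \left(-1981 + 617\right) \left(-1348 - 8\right) = \left(-1364\right) \left(-1356\right) = 1849584$)
$\left(\left(- \frac{1661}{-510} + 1411\right) + 1099\right) - X = \left(\left(- \frac{1661}{-510} + 1411\right) + 1099\right) - 1849584 = \left(\left(\left(-1661\right) \left(- \frac{1}{510}\right) + 1411\right) + 1099\right) - 1849584 = \left(\left(\frac{1661}{510} + 1411\right) + 1099\right) - 1849584 = \left(\frac{721271}{510} + 1099\right) - 1849584 = \frac{1281761}{510} - 1849584 = - \frac{942006079}{510}$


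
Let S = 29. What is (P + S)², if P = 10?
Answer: 1521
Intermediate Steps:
(P + S)² = (10 + 29)² = 39² = 1521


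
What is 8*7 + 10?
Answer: 66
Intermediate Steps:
8*7 + 10 = 56 + 10 = 66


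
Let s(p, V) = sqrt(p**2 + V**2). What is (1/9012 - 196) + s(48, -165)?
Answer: -1766351/9012 + 3*sqrt(3281) ≈ -24.160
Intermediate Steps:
s(p, V) = sqrt(V**2 + p**2)
(1/9012 - 196) + s(48, -165) = (1/9012 - 196) + sqrt((-165)**2 + 48**2) = (1/9012 - 196) + sqrt(27225 + 2304) = -1766351/9012 + sqrt(29529) = -1766351/9012 + 3*sqrt(3281)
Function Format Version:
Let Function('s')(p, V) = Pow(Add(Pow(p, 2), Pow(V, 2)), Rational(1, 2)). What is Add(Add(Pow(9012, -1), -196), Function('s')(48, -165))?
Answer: Add(Rational(-1766351, 9012), Mul(3, Pow(3281, Rational(1, 2)))) ≈ -24.160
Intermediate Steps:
Function('s')(p, V) = Pow(Add(Pow(V, 2), Pow(p, 2)), Rational(1, 2))
Add(Add(Pow(9012, -1), -196), Function('s')(48, -165)) = Add(Add(Pow(9012, -1), -196), Pow(Add(Pow(-165, 2), Pow(48, 2)), Rational(1, 2))) = Add(Add(Rational(1, 9012), -196), Pow(Add(27225, 2304), Rational(1, 2))) = Add(Rational(-1766351, 9012), Pow(29529, Rational(1, 2))) = Add(Rational(-1766351, 9012), Mul(3, Pow(3281, Rational(1, 2))))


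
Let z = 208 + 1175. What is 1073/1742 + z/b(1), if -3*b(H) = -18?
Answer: 201302/871 ≈ 231.12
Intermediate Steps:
z = 1383
b(H) = 6 (b(H) = -⅓*(-18) = 6)
1073/1742 + z/b(1) = 1073/1742 + 1383/6 = 1073*(1/1742) + 1383*(⅙) = 1073/1742 + 461/2 = 201302/871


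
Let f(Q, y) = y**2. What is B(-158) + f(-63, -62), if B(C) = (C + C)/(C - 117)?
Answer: 1057416/275 ≈ 3845.1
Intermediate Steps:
B(C) = 2*C/(-117 + C) (B(C) = (2*C)/(-117 + C) = 2*C/(-117 + C))
B(-158) + f(-63, -62) = 2*(-158)/(-117 - 158) + (-62)**2 = 2*(-158)/(-275) + 3844 = 2*(-158)*(-1/275) + 3844 = 316/275 + 3844 = 1057416/275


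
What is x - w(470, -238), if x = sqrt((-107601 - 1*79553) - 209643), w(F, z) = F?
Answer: -470 + 17*I*sqrt(1373) ≈ -470.0 + 629.92*I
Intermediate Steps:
x = 17*I*sqrt(1373) (x = sqrt((-107601 - 79553) - 209643) = sqrt(-187154 - 209643) = sqrt(-396797) = 17*I*sqrt(1373) ≈ 629.92*I)
x - w(470, -238) = 17*I*sqrt(1373) - 1*470 = 17*I*sqrt(1373) - 470 = -470 + 17*I*sqrt(1373)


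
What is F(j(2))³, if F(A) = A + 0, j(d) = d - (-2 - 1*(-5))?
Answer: -1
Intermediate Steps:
j(d) = -3 + d (j(d) = d - (-2 + 5) = d - 1*3 = d - 3 = -3 + d)
F(A) = A
F(j(2))³ = (-3 + 2)³ = (-1)³ = -1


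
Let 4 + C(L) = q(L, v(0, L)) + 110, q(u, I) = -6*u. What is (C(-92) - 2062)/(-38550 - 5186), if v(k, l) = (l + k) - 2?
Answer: 351/10934 ≈ 0.032102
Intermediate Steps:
v(k, l) = -2 + k + l (v(k, l) = (k + l) - 2 = -2 + k + l)
C(L) = 106 - 6*L (C(L) = -4 + (-6*L + 110) = -4 + (110 - 6*L) = 106 - 6*L)
(C(-92) - 2062)/(-38550 - 5186) = ((106 - 6*(-92)) - 2062)/(-38550 - 5186) = ((106 + 552) - 2062)/(-43736) = (658 - 2062)*(-1/43736) = -1404*(-1/43736) = 351/10934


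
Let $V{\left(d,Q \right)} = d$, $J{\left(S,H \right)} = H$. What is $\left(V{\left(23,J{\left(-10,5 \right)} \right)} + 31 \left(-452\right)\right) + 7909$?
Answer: $-6080$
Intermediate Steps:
$\left(V{\left(23,J{\left(-10,5 \right)} \right)} + 31 \left(-452\right)\right) + 7909 = \left(23 + 31 \left(-452\right)\right) + 7909 = \left(23 - 14012\right) + 7909 = -13989 + 7909 = -6080$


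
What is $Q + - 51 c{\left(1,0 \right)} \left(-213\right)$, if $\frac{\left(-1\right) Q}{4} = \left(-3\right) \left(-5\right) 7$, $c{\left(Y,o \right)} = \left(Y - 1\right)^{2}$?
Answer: $-420$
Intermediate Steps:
$c{\left(Y,o \right)} = \left(-1 + Y\right)^{2}$
$Q = -420$ ($Q = - 4 \left(-3\right) \left(-5\right) 7 = - 4 \cdot 15 \cdot 7 = \left(-4\right) 105 = -420$)
$Q + - 51 c{\left(1,0 \right)} \left(-213\right) = -420 + - 51 \left(-1 + 1\right)^{2} \left(-213\right) = -420 + - 51 \cdot 0^{2} \left(-213\right) = -420 + \left(-51\right) 0 \left(-213\right) = -420 + 0 \left(-213\right) = -420 + 0 = -420$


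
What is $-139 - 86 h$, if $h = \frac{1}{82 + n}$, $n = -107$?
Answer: $- \frac{3389}{25} \approx -135.56$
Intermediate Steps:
$h = - \frac{1}{25}$ ($h = \frac{1}{82 - 107} = \frac{1}{-25} = - \frac{1}{25} \approx -0.04$)
$-139 - 86 h = -139 - - \frac{86}{25} = -139 + \frac{86}{25} = - \frac{3389}{25}$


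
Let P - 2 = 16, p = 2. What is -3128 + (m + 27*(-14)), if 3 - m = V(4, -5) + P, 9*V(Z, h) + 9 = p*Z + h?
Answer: -10561/3 ≈ -3520.3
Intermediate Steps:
V(Z, h) = -1 + h/9 + 2*Z/9 (V(Z, h) = -1 + (2*Z + h)/9 = -1 + (h + 2*Z)/9 = -1 + (h/9 + 2*Z/9) = -1 + h/9 + 2*Z/9)
P = 18 (P = 2 + 16 = 18)
m = -43/3 (m = 3 - ((-1 + (1/9)*(-5) + (2/9)*4) + 18) = 3 - ((-1 - 5/9 + 8/9) + 18) = 3 - (-2/3 + 18) = 3 - 1*52/3 = 3 - 52/3 = -43/3 ≈ -14.333)
-3128 + (m + 27*(-14)) = -3128 + (-43/3 + 27*(-14)) = -3128 + (-43/3 - 378) = -3128 - 1177/3 = -10561/3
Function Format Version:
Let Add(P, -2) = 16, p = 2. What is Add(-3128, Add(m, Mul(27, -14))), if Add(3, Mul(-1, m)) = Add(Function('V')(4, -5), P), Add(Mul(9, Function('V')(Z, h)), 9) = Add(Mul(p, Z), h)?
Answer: Rational(-10561, 3) ≈ -3520.3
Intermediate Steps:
Function('V')(Z, h) = Add(-1, Mul(Rational(1, 9), h), Mul(Rational(2, 9), Z)) (Function('V')(Z, h) = Add(-1, Mul(Rational(1, 9), Add(Mul(2, Z), h))) = Add(-1, Mul(Rational(1, 9), Add(h, Mul(2, Z)))) = Add(-1, Add(Mul(Rational(1, 9), h), Mul(Rational(2, 9), Z))) = Add(-1, Mul(Rational(1, 9), h), Mul(Rational(2, 9), Z)))
P = 18 (P = Add(2, 16) = 18)
m = Rational(-43, 3) (m = Add(3, Mul(-1, Add(Add(-1, Mul(Rational(1, 9), -5), Mul(Rational(2, 9), 4)), 18))) = Add(3, Mul(-1, Add(Add(-1, Rational(-5, 9), Rational(8, 9)), 18))) = Add(3, Mul(-1, Add(Rational(-2, 3), 18))) = Add(3, Mul(-1, Rational(52, 3))) = Add(3, Rational(-52, 3)) = Rational(-43, 3) ≈ -14.333)
Add(-3128, Add(m, Mul(27, -14))) = Add(-3128, Add(Rational(-43, 3), Mul(27, -14))) = Add(-3128, Add(Rational(-43, 3), -378)) = Add(-3128, Rational(-1177, 3)) = Rational(-10561, 3)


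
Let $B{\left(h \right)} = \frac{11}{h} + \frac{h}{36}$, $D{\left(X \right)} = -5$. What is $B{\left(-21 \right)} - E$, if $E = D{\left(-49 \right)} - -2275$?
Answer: $- \frac{63591}{28} \approx -2271.1$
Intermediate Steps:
$E = 2270$ ($E = -5 - -2275 = -5 + 2275 = 2270$)
$B{\left(h \right)} = \frac{11}{h} + \frac{h}{36}$ ($B{\left(h \right)} = \frac{11}{h} + h \frac{1}{36} = \frac{11}{h} + \frac{h}{36}$)
$B{\left(-21 \right)} - E = \left(\frac{11}{-21} + \frac{1}{36} \left(-21\right)\right) - 2270 = \left(11 \left(- \frac{1}{21}\right) - \frac{7}{12}\right) - 2270 = \left(- \frac{11}{21} - \frac{7}{12}\right) - 2270 = - \frac{31}{28} - 2270 = - \frac{63591}{28}$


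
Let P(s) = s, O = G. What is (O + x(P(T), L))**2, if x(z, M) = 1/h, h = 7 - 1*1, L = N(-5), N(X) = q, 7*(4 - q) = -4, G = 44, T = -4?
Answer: 70225/36 ≈ 1950.7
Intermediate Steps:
O = 44
q = 32/7 (q = 4 - 1/7*(-4) = 4 + 4/7 = 32/7 ≈ 4.5714)
N(X) = 32/7
L = 32/7 ≈ 4.5714
h = 6 (h = 7 - 1 = 6)
x(z, M) = 1/6
(O + x(P(T), L))**2 = (44 + 1/6)**2 = (265/6)**2 = 70225/36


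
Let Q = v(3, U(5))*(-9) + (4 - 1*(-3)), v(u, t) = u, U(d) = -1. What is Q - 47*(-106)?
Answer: 4962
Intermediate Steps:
Q = -20 (Q = 3*(-9) + (4 - 1*(-3)) = -27 + (4 + 3) = -27 + 7 = -20)
Q - 47*(-106) = -20 - 47*(-106) = -20 + 4982 = 4962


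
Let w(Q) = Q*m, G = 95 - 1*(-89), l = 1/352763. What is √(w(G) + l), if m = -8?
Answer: I*√183178232344005/352763 ≈ 38.367*I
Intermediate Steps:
l = 1/352763 ≈ 2.8348e-6
G = 184 (G = 95 + 89 = 184)
w(Q) = -8*Q (w(Q) = Q*(-8) = -8*Q)
√(w(G) + l) = √(-8*184 + 1/352763) = √(-1472 + 1/352763) = √(-519267135/352763) = I*√183178232344005/352763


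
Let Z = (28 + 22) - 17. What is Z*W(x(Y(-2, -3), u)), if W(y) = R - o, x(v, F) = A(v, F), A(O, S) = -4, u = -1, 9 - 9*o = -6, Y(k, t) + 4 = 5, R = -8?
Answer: -319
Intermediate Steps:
Y(k, t) = 1 (Y(k, t) = -4 + 5 = 1)
o = 5/3 (o = 1 - ⅑*(-6) = 1 + ⅔ = 5/3 ≈ 1.6667)
x(v, F) = -4
W(y) = -29/3 (W(y) = -8 - 1*5/3 = -8 - 5/3 = -29/3)
Z = 33 (Z = 50 - 17 = 33)
Z*W(x(Y(-2, -3), u)) = 33*(-29/3) = -319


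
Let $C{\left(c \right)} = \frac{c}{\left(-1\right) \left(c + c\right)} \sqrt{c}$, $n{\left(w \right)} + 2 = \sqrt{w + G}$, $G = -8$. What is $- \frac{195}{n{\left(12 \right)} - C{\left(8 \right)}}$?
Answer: $- \frac{195 \sqrt{2}}{2} \approx -137.89$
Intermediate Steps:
$n{\left(w \right)} = -2 + \sqrt{-8 + w}$ ($n{\left(w \right)} = -2 + \sqrt{w - 8} = -2 + \sqrt{-8 + w}$)
$C{\left(c \right)} = - \frac{\sqrt{c}}{2}$ ($C{\left(c \right)} = \frac{c}{\left(-1\right) 2 c} \sqrt{c} = \frac{c}{\left(-2\right) c} \sqrt{c} = c \left(- \frac{1}{2 c}\right) \sqrt{c} = - \frac{\sqrt{c}}{2}$)
$- \frac{195}{n{\left(12 \right)} - C{\left(8 \right)}} = - \frac{195}{\left(-2 + \sqrt{-8 + 12}\right) - - \frac{\sqrt{8}}{2}} = - \frac{195}{\left(-2 + \sqrt{4}\right) - - \frac{2 \sqrt{2}}{2}} = - \frac{195}{\left(-2 + 2\right) - - \sqrt{2}} = - \frac{195}{0 + \sqrt{2}} = - \frac{195}{\sqrt{2}} = - 195 \frac{\sqrt{2}}{2} = - \frac{195 \sqrt{2}}{2}$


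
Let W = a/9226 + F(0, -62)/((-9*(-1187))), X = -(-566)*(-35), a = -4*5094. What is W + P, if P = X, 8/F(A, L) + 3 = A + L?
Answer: -63463340847514/3203244135 ≈ -19812.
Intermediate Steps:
a = -20376
F(A, L) = 8/(-3 + A + L) (F(A, L) = 8/(-3 + (A + L)) = 8/(-3 + A + L))
X = -19810 (X = -1*19810 = -19810)
P = -19810
W = -7074533164/3203244135 (W = -20376/9226 + (8/(-3 + 0 - 62))/((-9*(-1187))) = -20376*1/9226 + (8/(-65))/10683 = -10188/4613 + (8*(-1/65))*(1/10683) = -10188/4613 - 8/65*1/10683 = -10188/4613 - 8/694395 = -7074533164/3203244135 ≈ -2.2086)
W + P = -7074533164/3203244135 - 19810 = -63463340847514/3203244135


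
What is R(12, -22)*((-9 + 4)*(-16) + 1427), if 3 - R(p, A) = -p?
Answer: 22605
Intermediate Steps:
R(p, A) = 3 + p (R(p, A) = 3 - (-1)*p = 3 + p)
R(12, -22)*((-9 + 4)*(-16) + 1427) = (3 + 12)*((-9 + 4)*(-16) + 1427) = 15*(-5*(-16) + 1427) = 15*(80 + 1427) = 15*1507 = 22605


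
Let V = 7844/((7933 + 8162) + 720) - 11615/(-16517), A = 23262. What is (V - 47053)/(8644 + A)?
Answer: -6533931343621/4430680212315 ≈ -1.4747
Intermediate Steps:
V = 324865573/277733355 (V = 7844/(16095 + 720) - 11615*(-1/16517) = 7844/16815 + 11615/16517 = 324865573/277733355 ≈ 1.1697)
(V - 47053)/(8644 + A) = (324865573/277733355 - 47053)/(8644 + 23262) = -13067862687242/277733355/31906 = -13067862687242/277733355*1/31906 = -6533931343621/4430680212315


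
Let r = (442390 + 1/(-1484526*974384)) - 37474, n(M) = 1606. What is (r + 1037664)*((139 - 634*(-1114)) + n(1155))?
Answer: 492473360895716155035033/482166127328 ≈ 1.0214e+12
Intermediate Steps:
r = 585710338839433343/1446498381984 (r = (442390 - 1/1484526*1/974384) - 37474 = (442390 - 1/1446498381984) - 37474 = 639916419205901759/1446498381984 - 37474 = 585710338839433343/1446498381984 ≈ 4.0492e+5)
(r + 1037664)*((139 - 634*(-1114)) + n(1155)) = (585710338839433343/1446498381984 + 1037664)*((139 - 634*(-1114)) + 1606) = 2086689635882478719*((139 + 706276) + 1606)/1446498381984 = 2086689635882478719*(706415 + 1606)/1446498381984 = (2086689635882478719/1446498381984)*708021 = 492473360895716155035033/482166127328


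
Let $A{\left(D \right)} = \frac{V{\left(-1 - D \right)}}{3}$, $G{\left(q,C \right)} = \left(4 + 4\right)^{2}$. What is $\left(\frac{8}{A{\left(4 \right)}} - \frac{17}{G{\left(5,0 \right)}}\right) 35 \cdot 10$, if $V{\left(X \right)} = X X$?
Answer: $\frac{7777}{32} \approx 243.03$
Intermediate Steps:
$G{\left(q,C \right)} = 64$ ($G{\left(q,C \right)} = 8^{2} = 64$)
$V{\left(X \right)} = X^{2}$
$A{\left(D \right)} = \frac{\left(-1 - D\right)^{2}}{3}$
$\left(\frac{8}{A{\left(4 \right)}} - \frac{17}{G{\left(5,0 \right)}}\right) 35 \cdot 10 = \left(\frac{8}{\frac{1}{3} \left(1 + 4\right)^{2}} - \frac{17}{64}\right) 35 \cdot 10 = \left(\frac{8}{\frac{1}{3} \cdot 5^{2}} - \frac{17}{64}\right) 35 \cdot 10 = \left(\frac{8}{\frac{1}{3} \cdot 25} - \frac{17}{64}\right) 35 \cdot 10 = \left(\frac{8}{\frac{25}{3}} - \frac{17}{64}\right) 35 \cdot 10 = \left(8 \cdot \frac{3}{25} - \frac{17}{64}\right) 35 \cdot 10 = \left(\frac{24}{25} - \frac{17}{64}\right) 35 \cdot 10 = \frac{1111}{1600} \cdot 35 \cdot 10 = \frac{7777}{320} \cdot 10 = \frac{7777}{32}$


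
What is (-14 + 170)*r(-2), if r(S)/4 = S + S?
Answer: -2496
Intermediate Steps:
r(S) = 8*S (r(S) = 4*(S + S) = 4*(2*S) = 8*S)
(-14 + 170)*r(-2) = (-14 + 170)*(8*(-2)) = 156*(-16) = -2496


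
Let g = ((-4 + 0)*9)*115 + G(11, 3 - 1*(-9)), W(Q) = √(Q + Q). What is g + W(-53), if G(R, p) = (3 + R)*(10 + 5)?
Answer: -3930 + I*√106 ≈ -3930.0 + 10.296*I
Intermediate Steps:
G(R, p) = 45 + 15*R (G(R, p) = (3 + R)*15 = 45 + 15*R)
W(Q) = √2*√Q (W(Q) = √(2*Q) = √2*√Q)
g = -3930 (g = ((-4 + 0)*9)*115 + (45 + 15*11) = -4*9*115 + (45 + 165) = -36*115 + 210 = -4140 + 210 = -3930)
g + W(-53) = -3930 + √2*√(-53) = -3930 + √2*(I*√53) = -3930 + I*√106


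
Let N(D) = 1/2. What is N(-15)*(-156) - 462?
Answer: -540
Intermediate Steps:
N(D) = ½
N(-15)*(-156) - 462 = (½)*(-156) - 462 = -78 - 462 = -540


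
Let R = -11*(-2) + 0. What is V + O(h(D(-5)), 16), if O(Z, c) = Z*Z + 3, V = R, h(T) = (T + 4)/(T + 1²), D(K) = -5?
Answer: 401/16 ≈ 25.063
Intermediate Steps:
h(T) = (4 + T)/(1 + T) (h(T) = (4 + T)/(T + 1) = (4 + T)/(1 + T))
R = 22 (R = 22 + 0 = 22)
V = 22
O(Z, c) = 3 + Z² (O(Z, c) = Z² + 3 = 3 + Z²)
V + O(h(D(-5)), 16) = 22 + (3 + ((4 - 5)/(1 - 5))²) = 22 + (3 + (-1/(-4))²) = 22 + (3 + (-¼*(-1))²) = 22 + (3 + (¼)²) = 22 + (3 + 1/16) = 22 + 49/16 = 401/16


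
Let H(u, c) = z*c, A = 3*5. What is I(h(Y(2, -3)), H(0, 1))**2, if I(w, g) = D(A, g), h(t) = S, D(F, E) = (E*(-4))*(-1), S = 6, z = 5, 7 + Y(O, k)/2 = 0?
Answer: 400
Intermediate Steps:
A = 15
Y(O, k) = -14 (Y(O, k) = -14 + 2*0 = -14 + 0 = -14)
D(F, E) = 4*E (D(F, E) = -4*E*(-1) = 4*E)
H(u, c) = 5*c
h(t) = 6
I(w, g) = 4*g
I(h(Y(2, -3)), H(0, 1))**2 = (4*(5*1))**2 = (4*5)**2 = 20**2 = 400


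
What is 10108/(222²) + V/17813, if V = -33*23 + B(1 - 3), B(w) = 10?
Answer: 35785022/219473973 ≈ 0.16305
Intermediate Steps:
V = -749 (V = -33*23 + 10 = -759 + 10 = -749)
10108/(222²) + V/17813 = 10108/(222²) - 749/17813 = 10108/49284 - 749*1/17813 = 10108*(1/49284) - 749/17813 = 2527/12321 - 749/17813 = 35785022/219473973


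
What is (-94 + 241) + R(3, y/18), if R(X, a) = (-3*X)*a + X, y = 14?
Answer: 143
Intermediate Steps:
R(X, a) = X - 3*X*a (R(X, a) = -3*X*a + X = X - 3*X*a)
(-94 + 241) + R(3, y/18) = (-94 + 241) + 3*(1 - 42/18) = 147 + 3*(1 - 42/18) = 147 + 3*(1 - 3*7/9) = 147 + 3*(1 - 7/3) = 147 + 3*(-4/3) = 147 - 4 = 143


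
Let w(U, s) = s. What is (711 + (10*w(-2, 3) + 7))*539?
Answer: 403172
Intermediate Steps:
(711 + (10*w(-2, 3) + 7))*539 = (711 + (10*3 + 7))*539 = (711 + (30 + 7))*539 = (711 + 37)*539 = 748*539 = 403172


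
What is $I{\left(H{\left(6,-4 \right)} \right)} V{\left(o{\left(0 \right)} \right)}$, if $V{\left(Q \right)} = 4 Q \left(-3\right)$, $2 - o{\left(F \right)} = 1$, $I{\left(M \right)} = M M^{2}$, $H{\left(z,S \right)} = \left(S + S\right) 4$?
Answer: $393216$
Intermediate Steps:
$H{\left(z,S \right)} = 8 S$ ($H{\left(z,S \right)} = 2 S 4 = 8 S$)
$I{\left(M \right)} = M^{3}$
$o{\left(F \right)} = 1$ ($o{\left(F \right)} = 2 - 1 = 1$)
$V{\left(Q \right)} = - 12 Q$
$I{\left(H{\left(6,-4 \right)} \right)} V{\left(o{\left(0 \right)} \right)} = \left(8 \left(-4\right)\right)^{3} \left(\left(-12\right) 1\right) = \left(-32\right)^{3} \left(-12\right) = \left(-32768\right) \left(-12\right) = 393216$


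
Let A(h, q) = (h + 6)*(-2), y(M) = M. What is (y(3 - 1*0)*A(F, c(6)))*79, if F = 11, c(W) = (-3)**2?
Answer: -8058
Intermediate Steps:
c(W) = 9
A(h, q) = -12 - 2*h (A(h, q) = (6 + h)*(-2) = -12 - 2*h)
(y(3 - 1*0)*A(F, c(6)))*79 = ((3 - 1*0)*(-12 - 2*11))*79 = ((3 + 0)*(-12 - 22))*79 = (3*(-34))*79 = -102*79 = -8058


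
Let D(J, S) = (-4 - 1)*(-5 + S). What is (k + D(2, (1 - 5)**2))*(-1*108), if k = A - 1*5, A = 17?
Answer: 4644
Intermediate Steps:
D(J, S) = 25 - 5*S (D(J, S) = -5*(-5 + S) = 25 - 5*S)
k = 12 (k = 17 - 1*5 = 17 - 5 = 12)
(k + D(2, (1 - 5)**2))*(-1*108) = (12 + (25 - 5*(1 - 5)**2))*(-1*108) = (12 + (25 - 5*(-4)**2))*(-108) = (12 + (25 - 5*16))*(-108) = (12 + (25 - 80))*(-108) = (12 - 55)*(-108) = -43*(-108) = 4644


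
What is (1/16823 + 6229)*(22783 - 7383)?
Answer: 1613773207200/16823 ≈ 9.5927e+7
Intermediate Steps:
(1/16823 + 6229)*(22783 - 7383) = (1/16823 + 6229)*15400 = (104790468/16823)*15400 = 1613773207200/16823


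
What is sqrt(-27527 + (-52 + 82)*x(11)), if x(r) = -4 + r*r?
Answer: I*sqrt(24017) ≈ 154.97*I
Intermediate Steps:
x(r) = -4 + r**2
sqrt(-27527 + (-52 + 82)*x(11)) = sqrt(-27527 + (-52 + 82)*(-4 + 11**2)) = sqrt(-27527 + 30*(-4 + 121)) = sqrt(-27527 + 30*117) = sqrt(-27527 + 3510) = sqrt(-24017) = I*sqrt(24017)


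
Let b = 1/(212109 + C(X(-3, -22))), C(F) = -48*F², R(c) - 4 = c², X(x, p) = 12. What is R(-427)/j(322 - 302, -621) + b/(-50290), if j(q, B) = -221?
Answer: -1881559343584511/2280577925730 ≈ -825.04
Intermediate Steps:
R(c) = 4 + c²
b = 1/205197 (b = 1/(212109 - 48*12²) = 1/(212109 - 48*144) = 1/(212109 - 6912) = 1/205197 ≈ 4.8734e-6)
R(-427)/j(322 - 302, -621) + b/(-50290) = (4 + (-427)²)/(-221) + (1/205197)/(-50290) = (4 + 182329)*(-1/221) + (1/205197)*(-1/50290) = 182333*(-1/221) - 1/10319357130 = -182333/221 - 1/10319357130 = -1881559343584511/2280577925730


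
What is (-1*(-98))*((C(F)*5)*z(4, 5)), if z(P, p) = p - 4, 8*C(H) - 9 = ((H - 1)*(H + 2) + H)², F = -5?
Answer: 21805/2 ≈ 10903.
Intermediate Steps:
C(H) = 9/8 + (H + (-1 + H)*(2 + H))²/8 (C(H) = 9/8 + ((H - 1)*(H + 2) + H)²/8 = 9/8 + ((-1 + H)*(2 + H) + H)²/8 = 9/8 + (H + (-1 + H)*(2 + H))²/8)
z(P, p) = -4 + p
(-1*(-98))*((C(F)*5)*z(4, 5)) = (-1*(-98))*(((9/8 + (-2 + (-5)² + 2*(-5))²/8)*5)*(-4 + 5)) = 98*(((9/8 + (-2 + 25 - 10)²/8)*5)*1) = 98*(((9/8 + (⅛)*13²)*5)*1) = 98*(((9/8 + (⅛)*169)*5)*1) = 98*(((9/8 + 169/8)*5)*1) = 98*(((89/4)*5)*1) = 98*((445/4)*1) = 98*(445/4) = 21805/2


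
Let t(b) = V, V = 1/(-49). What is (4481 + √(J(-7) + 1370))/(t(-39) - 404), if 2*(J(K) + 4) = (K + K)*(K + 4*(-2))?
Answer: -219569/19797 - 49*√1471/19797 ≈ -11.186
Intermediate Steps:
V = -1/49 ≈ -0.020408
t(b) = -1/49
J(K) = -4 + K*(-8 + K) (J(K) = -4 + ((K + K)*(K + 4*(-2)))/2 = -4 + ((2*K)*(K - 8))/2 = -4 + ((2*K)*(-8 + K))/2 = -4 + (2*K*(-8 + K))/2 = -4 + K*(-8 + K))
(4481 + √(J(-7) + 1370))/(t(-39) - 404) = (4481 + √((-4 + (-7)² - 8*(-7)) + 1370))/(-1/49 - 404) = (4481 + √((-4 + 49 + 56) + 1370))/(-19797/49) = (4481 + √(101 + 1370))*(-49/19797) = (4481 + √1471)*(-49/19797) = -219569/19797 - 49*√1471/19797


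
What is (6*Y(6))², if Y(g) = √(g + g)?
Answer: 432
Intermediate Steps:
Y(g) = √2*√g (Y(g) = √(2*g) = √2*√g)
(6*Y(6))² = (6*(√2*√6))² = (6*(2*√3))² = (12*√3)² = 432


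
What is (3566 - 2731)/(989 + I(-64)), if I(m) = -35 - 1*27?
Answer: 835/927 ≈ 0.90075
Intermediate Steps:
I(m) = -62 (I(m) = -35 - 27 = -62)
(3566 - 2731)/(989 + I(-64)) = (3566 - 2731)/(989 - 62) = 835/927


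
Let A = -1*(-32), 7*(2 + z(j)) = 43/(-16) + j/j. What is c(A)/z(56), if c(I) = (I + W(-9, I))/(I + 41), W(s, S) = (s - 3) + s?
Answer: -1232/18323 ≈ -0.067238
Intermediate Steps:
W(s, S) = -3 + 2*s (W(s, S) = (-3 + s) + s = -3 + 2*s)
z(j) = -251/112 (z(j) = -2 + (43/(-16) + j/j)/7 = -2 + (43*(-1/16) + 1)/7 = -2 + (-43/16 + 1)/7 = -2 + (⅐)*(-27/16) = -2 - 27/112 = -251/112)
A = 32
c(I) = (-21 + I)/(41 + I) (c(I) = (I + (-3 + 2*(-9)))/(I + 41) = (I + (-3 - 18))/(41 + I) = (I - 21)/(41 + I) = (-21 + I)/(41 + I))
c(A)/z(56) = ((-21 + 32)/(41 + 32))/(-251/112) = (11/73)*(-112/251) = -1232/18323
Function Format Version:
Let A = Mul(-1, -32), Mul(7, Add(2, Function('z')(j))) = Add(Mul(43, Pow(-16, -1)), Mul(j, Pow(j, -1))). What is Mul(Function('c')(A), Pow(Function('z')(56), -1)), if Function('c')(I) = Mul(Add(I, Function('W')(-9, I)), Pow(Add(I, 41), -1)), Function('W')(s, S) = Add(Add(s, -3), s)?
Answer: Rational(-1232, 18323) ≈ -0.067238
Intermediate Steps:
Function('W')(s, S) = Add(-3, Mul(2, s)) (Function('W')(s, S) = Add(Add(-3, s), s) = Add(-3, Mul(2, s)))
Function('z')(j) = Rational(-251, 112) (Function('z')(j) = Add(-2, Mul(Rational(1, 7), Add(Mul(43, Pow(-16, -1)), Mul(j, Pow(j, -1))))) = Add(-2, Mul(Rational(1, 7), Add(Mul(43, Rational(-1, 16)), 1))) = Add(-2, Mul(Rational(1, 7), Add(Rational(-43, 16), 1))) = Add(-2, Mul(Rational(1, 7), Rational(-27, 16))) = Add(-2, Rational(-27, 112)) = Rational(-251, 112))
A = 32
Function('c')(I) = Mul(Pow(Add(41, I), -1), Add(-21, I)) (Function('c')(I) = Mul(Add(I, Add(-3, Mul(2, -9))), Pow(Add(I, 41), -1)) = Mul(Add(I, Add(-3, -18)), Pow(Add(41, I), -1)) = Mul(Add(I, -21), Pow(Add(41, I), -1)) = Mul(Add(-21, I), Pow(Add(41, I), -1)) = Mul(Pow(Add(41, I), -1), Add(-21, I)))
Mul(Function('c')(A), Pow(Function('z')(56), -1)) = Mul(Mul(Pow(Add(41, 32), -1), Add(-21, 32)), Pow(Rational(-251, 112), -1)) = Mul(Mul(Pow(73, -1), 11), Rational(-112, 251)) = Mul(Mul(Rational(1, 73), 11), Rational(-112, 251)) = Mul(Rational(11, 73), Rational(-112, 251)) = Rational(-1232, 18323)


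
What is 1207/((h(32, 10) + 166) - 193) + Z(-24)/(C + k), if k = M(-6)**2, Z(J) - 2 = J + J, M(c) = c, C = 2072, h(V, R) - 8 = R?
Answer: -1272385/9486 ≈ -134.13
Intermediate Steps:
h(V, R) = 8 + R
Z(J) = 2 + 2*J (Z(J) = 2 + (J + J) = 2 + 2*J)
k = 36 (k = (-6)**2 = 36)
1207/((h(32, 10) + 166) - 193) + Z(-24)/(C + k) = 1207/(((8 + 10) + 166) - 193) + (2 + 2*(-24))/(2072 + 36) = 1207/((18 + 166) - 193) + (2 - 48)/2108 = 1207/(184 - 193) - 46*1/2108 = 1207/(-9) - 23/1054 = 1207*(-1/9) - 23/1054 = -1207/9 - 23/1054 = -1272385/9486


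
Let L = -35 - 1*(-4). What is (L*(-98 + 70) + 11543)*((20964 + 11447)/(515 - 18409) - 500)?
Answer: -111443469921/17894 ≈ -6.2280e+6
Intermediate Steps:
L = -31 (L = -35 + 4 = -31)
(L*(-98 + 70) + 11543)*((20964 + 11447)/(515 - 18409) - 500) = (-31*(-98 + 70) + 11543)*((20964 + 11447)/(515 - 18409) - 500) = (-31*(-28) + 11543)*(32411/(-17894) - 500) = (868 + 11543)*(32411*(-1/17894) - 500) = 12411*(-32411/17894 - 500) = 12411*(-8979411/17894) = -111443469921/17894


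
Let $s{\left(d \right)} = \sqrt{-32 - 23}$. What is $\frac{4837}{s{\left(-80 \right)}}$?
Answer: $- \frac{4837 i \sqrt{55}}{55} \approx - 652.22 i$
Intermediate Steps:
$s{\left(d \right)} = i \sqrt{55}$ ($s{\left(d \right)} = \sqrt{-55} = i \sqrt{55}$)
$\frac{4837}{s{\left(-80 \right)}} = \frac{4837}{i \sqrt{55}} = 4837 \left(- \frac{i \sqrt{55}}{55}\right) = - \frac{4837 i \sqrt{55}}{55}$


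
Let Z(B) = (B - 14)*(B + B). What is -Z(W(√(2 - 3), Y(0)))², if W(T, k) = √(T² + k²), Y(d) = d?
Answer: 780 - 112*I ≈ 780.0 - 112.0*I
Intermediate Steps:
Z(B) = 2*B*(-14 + B) (Z(B) = (-14 + B)*(2*B) = 2*B*(-14 + B))
-Z(W(√(2 - 3), Y(0)))² = -(2*√((√(2 - 3))² + 0²)*(-14 + √((√(2 - 3))² + 0²)))² = -(2*√((√(-1))² + 0)*(-14 + √((√(-1))² + 0)))² = -(2*√(I² + 0)*(-14 + √(I² + 0)))² = -(2*√(-1 + 0)*(-14 + √(-1 + 0)))² = -(2*√(-1)*(-14 + √(-1)))² = -(2*I*(-14 + I))² = -(-4)*(-14 + I)² = 4*(-14 + I)²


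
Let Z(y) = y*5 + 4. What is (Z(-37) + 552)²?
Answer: 137641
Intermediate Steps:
Z(y) = 4 + 5*y (Z(y) = 5*y + 4 = 4 + 5*y)
(Z(-37) + 552)² = ((4 + 5*(-37)) + 552)² = ((4 - 185) + 552)² = (-181 + 552)² = 371² = 137641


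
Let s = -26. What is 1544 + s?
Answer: 1518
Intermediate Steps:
1544 + s = 1544 - 26 = 1518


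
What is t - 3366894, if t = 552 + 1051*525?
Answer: -2814567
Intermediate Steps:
t = 552327 (t = 552 + 551775 = 552327)
t - 3366894 = 552327 - 3366894 = -2814567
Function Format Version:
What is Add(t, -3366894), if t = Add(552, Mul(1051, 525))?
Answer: -2814567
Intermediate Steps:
t = 552327 (t = Add(552, 551775) = 552327)
Add(t, -3366894) = Add(552327, -3366894) = -2814567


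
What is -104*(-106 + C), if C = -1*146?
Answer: 26208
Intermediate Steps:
C = -146
-104*(-106 + C) = -104*(-106 - 146) = -104*(-252) = 26208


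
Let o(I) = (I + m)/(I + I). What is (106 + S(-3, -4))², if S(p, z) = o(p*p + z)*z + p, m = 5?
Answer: 9801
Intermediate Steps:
o(I) = (5 + I)/(2*I) (o(I) = (I + 5)/(I + I) = (5 + I)/((2*I)) = (5 + I)*(1/(2*I)) = (5 + I)/(2*I))
S(p, z) = p + z*(5 + z + p²)/(2*(z + p²)) (S(p, z) = ((5 + (p*p + z))/(2*(p*p + z)))*z + p = ((5 + (p² + z))/(2*(p² + z)))*z + p = ((5 + (z + p²))/(2*(z + p²)))*z + p = ((5 + z + p²)/(2*(z + p²)))*z + p = z*(5 + z + p²)/(2*(z + p²)) + p = p + z*(5 + z + p²)/(2*(z + p²)))
(106 + S(-3, -4))² = (106 + (-3*(-4 + (-3)²) + (½)*(-4)*(5 - 4 + (-3)²))/(-4 + (-3)²))² = (106 + (-3*(-4 + 9) + (½)*(-4)*(5 - 4 + 9))/(-4 + 9))² = (106 + (-3*5 + (½)*(-4)*10)/5)² = (106 + (-15 - 20)/5)² = (106 + (⅕)*(-35))² = (106 - 7)² = 99² = 9801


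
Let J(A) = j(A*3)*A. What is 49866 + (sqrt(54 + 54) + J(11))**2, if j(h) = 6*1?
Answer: 54330 + 792*sqrt(3) ≈ 55702.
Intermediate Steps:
j(h) = 6
J(A) = 6*A
49866 + (sqrt(54 + 54) + J(11))**2 = 49866 + (sqrt(54 + 54) + 6*11)**2 = 49866 + (sqrt(108) + 66)**2 = 49866 + (6*sqrt(3) + 66)**2 = 49866 + (66 + 6*sqrt(3))**2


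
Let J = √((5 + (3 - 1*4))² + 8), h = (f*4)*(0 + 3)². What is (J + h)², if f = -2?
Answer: 5208 - 288*√6 ≈ 4502.5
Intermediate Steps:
h = -72 (h = (-2*4)*(0 + 3)² = -8*3² = -8*9 = -72)
J = 2*√6 (J = √((5 + (3 - 4))² + 8) = √((5 - 1)² + 8) = √(4² + 8) = √(16 + 8) = √24 = 2*√6 ≈ 4.8990)
(J + h)² = (2*√6 - 72)² = (-72 + 2*√6)²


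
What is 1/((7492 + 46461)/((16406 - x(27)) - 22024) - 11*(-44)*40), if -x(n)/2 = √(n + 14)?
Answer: 610732565646/11817917211843329 + 107906*√41/11817917211843329 ≈ 5.1679e-5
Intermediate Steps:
x(n) = -2*√(14 + n) (x(n) = -2*√(n + 14) = -2*√(14 + n))
1/((7492 + 46461)/((16406 - x(27)) - 22024) - 11*(-44)*40) = 1/((7492 + 46461)/((16406 - (-2)*√(14 + 27)) - 22024) - 11*(-44)*40) = 1/(53953/((16406 - (-2)*√41) - 22024) + 484*40) = 1/(53953/((16406 + 2*√41) - 22024) + 19360) = 1/(53953/(-5618 + 2*√41) + 19360) = 1/(19360 + 53953/(-5618 + 2*√41))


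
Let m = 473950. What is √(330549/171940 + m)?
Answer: √3502903253203765/85970 ≈ 688.44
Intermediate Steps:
√(330549/171940 + m) = √(330549/171940 + 473950) = √(81491293549/171940) = √3502903253203765/85970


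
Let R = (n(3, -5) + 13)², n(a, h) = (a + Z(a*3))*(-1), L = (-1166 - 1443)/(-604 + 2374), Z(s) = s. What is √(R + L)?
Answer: I*√1485030/1770 ≈ 0.68849*I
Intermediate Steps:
L = -2609/1770 ≈ -1.4740
n(a, h) = -4*a (n(a, h) = (a + a*3)*(-1) = (a + 3*a)*(-1) = (4*a)*(-1) = -4*a)
R = 1 (R = (-4*3 + 13)² = (-12 + 13)² = 1² = 1)
√(R + L) = √(1 - 2609/1770) = √(-839/1770) = I*√1485030/1770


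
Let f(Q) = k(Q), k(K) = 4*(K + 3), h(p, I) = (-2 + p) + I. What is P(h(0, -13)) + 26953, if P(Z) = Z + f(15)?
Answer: 27010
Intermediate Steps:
h(p, I) = -2 + I + p
k(K) = 12 + 4*K (k(K) = 4*(3 + K) = 12 + 4*K)
f(Q) = 12 + 4*Q
P(Z) = 72 + Z (P(Z) = Z + (12 + 4*15) = Z + (12 + 60) = Z + 72 = 72 + Z)
P(h(0, -13)) + 26953 = (72 + (-2 - 13 + 0)) + 26953 = (72 - 15) + 26953 = 57 + 26953 = 27010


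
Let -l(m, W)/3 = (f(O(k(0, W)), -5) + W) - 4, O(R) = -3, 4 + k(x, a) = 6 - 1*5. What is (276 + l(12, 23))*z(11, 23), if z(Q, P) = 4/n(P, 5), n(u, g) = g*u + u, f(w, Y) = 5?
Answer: 136/23 ≈ 5.9130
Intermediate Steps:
k(x, a) = -3 (k(x, a) = -4 + (6 - 1*5) = -4 + (6 - 5) = -4 + 1 = -3)
n(u, g) = u + g*u
l(m, W) = -3 - 3*W (l(m, W) = -3*((5 + W) - 4) = -3*(1 + W) = -3 - 3*W)
z(Q, P) = 2/(3*P) (z(Q, P) = 4/((P*(1 + 5))) = 4/((P*6)) = 4/((6*P)) = 4*(1/(6*P)) = 2/(3*P))
(276 + l(12, 23))*z(11, 23) = (276 + (-3 - 3*23))*((⅔)/23) = (276 + (-3 - 69))*((⅔)*(1/23)) = (276 - 72)*(2/69) = 204*(2/69) = 136/23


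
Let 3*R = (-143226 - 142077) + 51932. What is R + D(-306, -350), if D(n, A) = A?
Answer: -234421/3 ≈ -78140.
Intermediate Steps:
R = -233371/3 (R = ((-143226 - 142077) + 51932)/3 = (-285303 + 51932)/3 = (⅓)*(-233371) = -233371/3 ≈ -77790.)
R + D(-306, -350) = -233371/3 - 350 = -234421/3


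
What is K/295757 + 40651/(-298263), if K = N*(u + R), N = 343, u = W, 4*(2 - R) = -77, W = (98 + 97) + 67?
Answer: 880771397/4582512732 ≈ 0.19220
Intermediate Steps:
W = 262 (W = 195 + 67 = 262)
R = 85/4 (R = 2 - ¼*(-77) = 2 + 77/4 = 85/4 ≈ 21.250)
u = 262
K = 388619/4 (K = 343*(262 + 85/4) = 343*(1133/4) = 388619/4 ≈ 97155.)
K/295757 + 40651/(-298263) = (388619/4)/295757 + 40651/(-298263) = (388619/4)*(1/295757) + 40651*(-1/298263) = 5047/15364 - 40651/298263 = 880771397/4582512732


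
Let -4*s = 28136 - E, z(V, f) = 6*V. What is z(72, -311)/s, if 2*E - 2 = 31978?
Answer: -864/6073 ≈ -0.14227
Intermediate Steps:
E = 15990 (E = 1 + (½)*31978 = 1 + 15989 = 15990)
s = -6073/2 (s = -(28136 - 1*15990)/4 = -(28136 - 15990)/4 = -¼*12146 = -6073/2 ≈ -3036.5)
z(72, -311)/s = (6*72)/(-6073/2) = 432*(-2/6073) = -864/6073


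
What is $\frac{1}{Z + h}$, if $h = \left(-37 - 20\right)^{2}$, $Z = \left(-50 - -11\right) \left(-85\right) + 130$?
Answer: $\frac{1}{6694} \approx 0.00014939$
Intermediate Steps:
$Z = 3445$ ($Z = \left(-50 + 11\right) \left(-85\right) + 130 = \left(-39\right) \left(-85\right) + 130 = 3315 + 130 = 3445$)
$h = 3249$ ($h = \left(-57\right)^{2} = 3249$)
$\frac{1}{Z + h} = \frac{1}{3445 + 3249} = \frac{1}{6694}$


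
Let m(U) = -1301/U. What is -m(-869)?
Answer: -1301/869 ≈ -1.4971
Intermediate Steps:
-m(-869) = -(-1301)/(-869) = -(-1301)*(-1)/869 = -1*1301/869 = -1301/869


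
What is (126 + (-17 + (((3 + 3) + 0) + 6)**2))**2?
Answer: 64009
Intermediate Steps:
(126 + (-17 + (((3 + 3) + 0) + 6)**2))**2 = (126 + (-17 + ((6 + 0) + 6)**2))**2 = (126 + (-17 + (6 + 6)**2))**2 = (126 + (-17 + 12**2))**2 = (126 + (-17 + 144))**2 = (126 + 127)**2 = 253**2 = 64009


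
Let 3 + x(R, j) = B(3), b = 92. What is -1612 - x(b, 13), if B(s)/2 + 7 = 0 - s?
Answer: -1589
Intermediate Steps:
B(s) = -14 - 2*s (B(s) = -14 + 2*(0 - s) = -14 + 2*(-s) = -14 - 2*s)
x(R, j) = -23 (x(R, j) = -3 + (-14 - 2*3) = -3 + (-14 - 6) = -3 - 20 = -23)
-1612 - x(b, 13) = -1612 - 1*(-23) = -1612 + 23 = -1589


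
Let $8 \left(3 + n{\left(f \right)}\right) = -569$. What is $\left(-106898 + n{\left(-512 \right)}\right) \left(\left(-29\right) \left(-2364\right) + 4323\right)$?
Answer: $- \frac{62368171983}{8} \approx -7.796 \cdot 10^{9}$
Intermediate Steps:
$n{\left(f \right)} = - \frac{593}{8}$ ($n{\left(f \right)} = -3 + \frac{1}{8} \left(-569\right) = -3 - \frac{569}{8} = - \frac{593}{8}$)
$\left(-106898 + n{\left(-512 \right)}\right) \left(\left(-29\right) \left(-2364\right) + 4323\right) = \left(-106898 - \frac{593}{8}\right) \left(\left(-29\right) \left(-2364\right) + 4323\right) = - \frac{855777 \left(68556 + 4323\right)}{8} = \left(- \frac{855777}{8}\right) 72879 = - \frac{62368171983}{8}$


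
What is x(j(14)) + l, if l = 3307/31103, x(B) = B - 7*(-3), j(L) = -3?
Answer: 563161/31103 ≈ 18.106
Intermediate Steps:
x(B) = 21 + B (x(B) = B + 21 = 21 + B)
l = 3307/31103 (l = 3307*(1/31103) = 3307/31103 ≈ 0.10632)
x(j(14)) + l = (21 - 3) + 3307/31103 = 18 + 3307/31103 = 563161/31103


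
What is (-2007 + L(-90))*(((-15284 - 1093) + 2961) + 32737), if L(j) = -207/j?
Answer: -387328087/10 ≈ -3.8733e+7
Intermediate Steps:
(-2007 + L(-90))*(((-15284 - 1093) + 2961) + 32737) = (-2007 - 207/(-90))*(((-15284 - 1093) + 2961) + 32737) = (-2007 - 207*(-1/90))*((-16377 + 2961) + 32737) = (-2007 + 23/10)*(-13416 + 32737) = -20047/10*19321 = -387328087/10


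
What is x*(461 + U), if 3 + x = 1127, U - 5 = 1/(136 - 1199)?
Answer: 556781268/1063 ≈ 5.2378e+5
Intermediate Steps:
U = 5314/1063 (U = 5 + 1/(136 - 1199) = 5 + 1/(-1063) = 5 - 1/1063 = 5314/1063 ≈ 4.9991)
x = 1124 (x = -3 + 1127 = 1124)
x*(461 + U) = 1124*(461 + 5314/1063) = 1124*(495357/1063) = 556781268/1063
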